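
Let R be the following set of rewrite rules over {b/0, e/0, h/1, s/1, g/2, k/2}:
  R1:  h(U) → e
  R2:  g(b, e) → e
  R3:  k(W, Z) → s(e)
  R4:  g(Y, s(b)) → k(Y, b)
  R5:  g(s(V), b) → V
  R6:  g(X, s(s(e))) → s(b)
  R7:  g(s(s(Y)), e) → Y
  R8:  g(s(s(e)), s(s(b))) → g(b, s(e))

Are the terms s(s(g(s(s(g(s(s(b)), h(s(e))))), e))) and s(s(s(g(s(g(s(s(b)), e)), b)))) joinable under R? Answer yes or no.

no — NF(t₁) = s(s(b)), NF(t₂) = s(s(s(b)))

Reduce t₁ = s(s(g(s(s(g(s(s(b)), h(s(e))))), e))):
1. s(s(g(s(s(g(s(s(b)), h(s(e))))), e)))  →  s(s(g(s(s(b)), h(s(e)))))   [R7 at 1.1]
2. s(s(g(s(s(b)), h(s(e)))))  →  s(s(g(s(s(b)), e)))   [R1 at 1.1.2]
3. s(s(g(s(s(b)), e)))  →  s(s(b))   [R7 at 1.1]

Reduce t₂ = s(s(s(g(s(g(s(s(b)), e)), b)))):
1. s(s(s(g(s(g(s(s(b)), e)), b))))  →  s(s(s(g(s(s(b)), e))))   [R5 at 1.1.1]
2. s(s(s(g(s(s(b)), e))))  →  s(s(s(b)))   [R7 at 1.1.1]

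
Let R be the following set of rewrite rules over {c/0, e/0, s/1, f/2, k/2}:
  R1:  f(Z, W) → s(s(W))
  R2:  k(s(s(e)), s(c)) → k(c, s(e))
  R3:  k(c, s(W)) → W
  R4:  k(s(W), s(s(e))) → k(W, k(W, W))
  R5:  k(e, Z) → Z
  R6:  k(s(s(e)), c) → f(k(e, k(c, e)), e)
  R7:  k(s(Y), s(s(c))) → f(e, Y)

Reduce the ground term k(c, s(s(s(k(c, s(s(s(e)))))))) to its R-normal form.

s(s(s(s(e))))

1. k(c, s(s(s(k(c, s(s(s(e))))))))  →  s(s(k(c, s(s(s(e))))))   [R3 at ε]
2. s(s(k(c, s(s(s(e))))))  →  s(s(s(s(e))))   [R3 at 1.1]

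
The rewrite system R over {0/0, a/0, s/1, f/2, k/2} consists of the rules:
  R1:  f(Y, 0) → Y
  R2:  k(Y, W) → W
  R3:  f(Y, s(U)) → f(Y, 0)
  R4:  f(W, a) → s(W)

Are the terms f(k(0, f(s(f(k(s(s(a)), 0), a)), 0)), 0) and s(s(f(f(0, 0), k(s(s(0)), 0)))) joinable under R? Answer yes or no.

Reduce t₁ = f(k(0, f(s(f(k(s(s(a)), 0), a)), 0)), 0):
1. f(k(0, f(s(f(k(s(s(a)), 0), a)), 0)), 0)  →  k(0, f(s(f(k(s(s(a)), 0), a)), 0))   [R1 at ε]
2. k(0, f(s(f(k(s(s(a)), 0), a)), 0))  →  f(s(f(k(s(s(a)), 0), a)), 0)   [R2 at ε]
3. f(s(f(k(s(s(a)), 0), a)), 0)  →  s(f(k(s(s(a)), 0), a))   [R1 at ε]
4. s(f(k(s(s(a)), 0), a))  →  s(s(k(s(s(a)), 0)))   [R4 at 1]
5. s(s(k(s(s(a)), 0)))  →  s(s(0))   [R2 at 1.1]

Reduce t₂ = s(s(f(f(0, 0), k(s(s(0)), 0)))):
1. s(s(f(f(0, 0), k(s(s(0)), 0))))  →  s(s(f(0, k(s(s(0)), 0))))   [R1 at 1.1.1]
2. s(s(f(0, k(s(s(0)), 0))))  →  s(s(f(0, 0)))   [R2 at 1.1.2]
3. s(s(f(0, 0)))  →  s(s(0))   [R1 at 1.1]

yes — NF(t₁) = s(s(0)), NF(t₂) = s(s(0))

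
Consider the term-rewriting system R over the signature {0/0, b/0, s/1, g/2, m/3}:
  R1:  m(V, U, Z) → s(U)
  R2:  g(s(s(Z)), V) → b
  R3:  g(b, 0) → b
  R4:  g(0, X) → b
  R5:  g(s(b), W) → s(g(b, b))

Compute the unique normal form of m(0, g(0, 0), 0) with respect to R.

s(b)

1. m(0, g(0, 0), 0)  →  s(g(0, 0))   [R1 at ε]
2. s(g(0, 0))  →  s(b)   [R4 at 1]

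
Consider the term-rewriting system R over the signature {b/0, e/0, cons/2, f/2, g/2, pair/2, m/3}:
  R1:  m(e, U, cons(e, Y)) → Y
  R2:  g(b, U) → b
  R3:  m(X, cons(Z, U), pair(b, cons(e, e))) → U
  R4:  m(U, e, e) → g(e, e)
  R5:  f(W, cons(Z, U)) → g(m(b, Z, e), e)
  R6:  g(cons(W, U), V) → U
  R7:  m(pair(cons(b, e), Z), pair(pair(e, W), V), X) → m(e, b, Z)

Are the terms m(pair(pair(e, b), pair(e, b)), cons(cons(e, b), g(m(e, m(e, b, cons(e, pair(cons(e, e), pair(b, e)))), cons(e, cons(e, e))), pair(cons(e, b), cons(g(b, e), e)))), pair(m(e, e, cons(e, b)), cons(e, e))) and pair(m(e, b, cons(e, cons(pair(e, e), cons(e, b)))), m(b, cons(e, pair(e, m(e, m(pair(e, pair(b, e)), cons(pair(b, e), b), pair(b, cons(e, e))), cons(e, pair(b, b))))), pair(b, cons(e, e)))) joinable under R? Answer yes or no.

Reduce t₁ = m(pair(pair(e, b), pair(e, b)), cons(cons(e, b), g(m(e, m(e, b, cons(e, pair(cons(e, e), pair(b, e)))), cons(e, cons(e, e))), pair(cons(e, b), cons(g(b, e), e)))), pair(m(e, e, cons(e, b)), cons(e, e))):
1. m(pair(pair(e, b), pair(e, b)), cons(cons(e, b), g(m(e, m(e, b, cons(e, pair(cons(e, e), pair(b, e)))), cons(e, cons(e, e))), pair(cons(e, b), cons(g(b, e), e)))), pair(m(e, e, cons(e, b)), cons(e, e)))  →  m(pair(pair(e, b), pair(e, b)), cons(cons(e, b), g(cons(e, e), pair(cons(e, b), cons(g(b, e), e)))), pair(m(e, e, cons(e, b)), cons(e, e)))   [R1 at 2.2.1]
2. m(pair(pair(e, b), pair(e, b)), cons(cons(e, b), g(cons(e, e), pair(cons(e, b), cons(g(b, e), e)))), pair(m(e, e, cons(e, b)), cons(e, e)))  →  m(pair(pair(e, b), pair(e, b)), cons(cons(e, b), e), pair(m(e, e, cons(e, b)), cons(e, e)))   [R6 at 2.2]
3. m(pair(pair(e, b), pair(e, b)), cons(cons(e, b), e), pair(m(e, e, cons(e, b)), cons(e, e)))  →  m(pair(pair(e, b), pair(e, b)), cons(cons(e, b), e), pair(b, cons(e, e)))   [R1 at 3.1]
4. m(pair(pair(e, b), pair(e, b)), cons(cons(e, b), e), pair(b, cons(e, e)))  →  e   [R3 at ε]

Reduce t₂ = pair(m(e, b, cons(e, cons(pair(e, e), cons(e, b)))), m(b, cons(e, pair(e, m(e, m(pair(e, pair(b, e)), cons(pair(b, e), b), pair(b, cons(e, e))), cons(e, pair(b, b))))), pair(b, cons(e, e)))):
1. pair(m(e, b, cons(e, cons(pair(e, e), cons(e, b)))), m(b, cons(e, pair(e, m(e, m(pair(e, pair(b, e)), cons(pair(b, e), b), pair(b, cons(e, e))), cons(e, pair(b, b))))), pair(b, cons(e, e))))  →  pair(cons(pair(e, e), cons(e, b)), m(b, cons(e, pair(e, m(e, m(pair(e, pair(b, e)), cons(pair(b, e), b), pair(b, cons(e, e))), cons(e, pair(b, b))))), pair(b, cons(e, e))))   [R1 at 1]
2. pair(cons(pair(e, e), cons(e, b)), m(b, cons(e, pair(e, m(e, m(pair(e, pair(b, e)), cons(pair(b, e), b), pair(b, cons(e, e))), cons(e, pair(b, b))))), pair(b, cons(e, e))))  →  pair(cons(pair(e, e), cons(e, b)), pair(e, m(e, m(pair(e, pair(b, e)), cons(pair(b, e), b), pair(b, cons(e, e))), cons(e, pair(b, b)))))   [R3 at 2]
3. pair(cons(pair(e, e), cons(e, b)), pair(e, m(e, m(pair(e, pair(b, e)), cons(pair(b, e), b), pair(b, cons(e, e))), cons(e, pair(b, b)))))  →  pair(cons(pair(e, e), cons(e, b)), pair(e, pair(b, b)))   [R1 at 2.2]

no — NF(t₁) = e, NF(t₂) = pair(cons(pair(e, e), cons(e, b)), pair(e, pair(b, b)))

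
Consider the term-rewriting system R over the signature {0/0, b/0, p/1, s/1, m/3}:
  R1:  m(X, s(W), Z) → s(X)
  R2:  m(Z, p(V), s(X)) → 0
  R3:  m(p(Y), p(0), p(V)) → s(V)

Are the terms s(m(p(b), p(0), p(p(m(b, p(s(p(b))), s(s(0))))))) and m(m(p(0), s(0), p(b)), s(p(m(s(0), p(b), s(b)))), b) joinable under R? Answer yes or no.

Reduce t₁ = s(m(p(b), p(0), p(p(m(b, p(s(p(b))), s(s(0))))))):
1. s(m(p(b), p(0), p(p(m(b, p(s(p(b))), s(s(0)))))))  →  s(s(p(m(b, p(s(p(b))), s(s(0))))))   [R3 at 1]
2. s(s(p(m(b, p(s(p(b))), s(s(0))))))  →  s(s(p(0)))   [R2 at 1.1.1]

Reduce t₂ = m(m(p(0), s(0), p(b)), s(p(m(s(0), p(b), s(b)))), b):
1. m(m(p(0), s(0), p(b)), s(p(m(s(0), p(b), s(b)))), b)  →  s(m(p(0), s(0), p(b)))   [R1 at ε]
2. s(m(p(0), s(0), p(b)))  →  s(s(p(0)))   [R1 at 1]

yes — NF(t₁) = s(s(p(0))), NF(t₂) = s(s(p(0)))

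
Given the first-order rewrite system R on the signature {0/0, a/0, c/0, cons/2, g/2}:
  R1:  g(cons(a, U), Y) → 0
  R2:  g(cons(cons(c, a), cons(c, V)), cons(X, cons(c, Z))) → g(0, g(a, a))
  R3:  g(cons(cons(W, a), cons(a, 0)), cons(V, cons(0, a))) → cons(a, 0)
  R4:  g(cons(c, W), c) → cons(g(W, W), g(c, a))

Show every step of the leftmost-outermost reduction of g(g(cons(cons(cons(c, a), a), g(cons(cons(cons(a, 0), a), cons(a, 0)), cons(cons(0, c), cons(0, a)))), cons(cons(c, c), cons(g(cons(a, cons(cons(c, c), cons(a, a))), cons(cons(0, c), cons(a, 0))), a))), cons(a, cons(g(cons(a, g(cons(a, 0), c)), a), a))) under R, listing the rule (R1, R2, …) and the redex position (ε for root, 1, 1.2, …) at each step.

1. g(g(cons(cons(cons(c, a), a), g(cons(cons(cons(a, 0), a), cons(a, 0)), cons(cons(0, c), cons(0, a)))), cons(cons(c, c), cons(g(cons(a, cons(cons(c, c), cons(a, a))), cons(cons(0, c), cons(a, 0))), a))), cons(a, cons(g(cons(a, g(cons(a, 0), c)), a), a)))  →  g(g(cons(cons(cons(c, a), a), cons(a, 0)), cons(cons(c, c), cons(g(cons(a, cons(cons(c, c), cons(a, a))), cons(cons(0, c), cons(a, 0))), a))), cons(a, cons(g(cons(a, g(cons(a, 0), c)), a), a)))   [R3 at 1.1.2]
2. g(g(cons(cons(cons(c, a), a), cons(a, 0)), cons(cons(c, c), cons(g(cons(a, cons(cons(c, c), cons(a, a))), cons(cons(0, c), cons(a, 0))), a))), cons(a, cons(g(cons(a, g(cons(a, 0), c)), a), a)))  →  g(g(cons(cons(cons(c, a), a), cons(a, 0)), cons(cons(c, c), cons(0, a))), cons(a, cons(g(cons(a, g(cons(a, 0), c)), a), a)))   [R1 at 1.2.2.1]
3. g(g(cons(cons(cons(c, a), a), cons(a, 0)), cons(cons(c, c), cons(0, a))), cons(a, cons(g(cons(a, g(cons(a, 0), c)), a), a)))  →  g(cons(a, 0), cons(a, cons(g(cons(a, g(cons(a, 0), c)), a), a)))   [R3 at 1]
4. g(cons(a, 0), cons(a, cons(g(cons(a, g(cons(a, 0), c)), a), a)))  →  0   [R1 at ε]

0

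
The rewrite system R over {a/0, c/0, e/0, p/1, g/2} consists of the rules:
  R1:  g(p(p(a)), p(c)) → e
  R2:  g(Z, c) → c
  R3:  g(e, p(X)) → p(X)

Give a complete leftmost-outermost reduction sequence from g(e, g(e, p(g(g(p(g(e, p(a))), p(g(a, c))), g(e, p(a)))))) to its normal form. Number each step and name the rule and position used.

p(p(a))

1. g(e, g(e, p(g(g(p(g(e, p(a))), p(g(a, c))), g(e, p(a))))))  →  g(e, p(g(g(p(g(e, p(a))), p(g(a, c))), g(e, p(a)))))   [R3 at 2]
2. g(e, p(g(g(p(g(e, p(a))), p(g(a, c))), g(e, p(a)))))  →  p(g(g(p(g(e, p(a))), p(g(a, c))), g(e, p(a))))   [R3 at ε]
3. p(g(g(p(g(e, p(a))), p(g(a, c))), g(e, p(a))))  →  p(g(g(p(p(a)), p(g(a, c))), g(e, p(a))))   [R3 at 1.1.1.1]
4. p(g(g(p(p(a)), p(g(a, c))), g(e, p(a))))  →  p(g(g(p(p(a)), p(c)), g(e, p(a))))   [R2 at 1.1.2.1]
5. p(g(g(p(p(a)), p(c)), g(e, p(a))))  →  p(g(e, g(e, p(a))))   [R1 at 1.1]
6. p(g(e, g(e, p(a))))  →  p(g(e, p(a)))   [R3 at 1.2]
7. p(g(e, p(a)))  →  p(p(a))   [R3 at 1]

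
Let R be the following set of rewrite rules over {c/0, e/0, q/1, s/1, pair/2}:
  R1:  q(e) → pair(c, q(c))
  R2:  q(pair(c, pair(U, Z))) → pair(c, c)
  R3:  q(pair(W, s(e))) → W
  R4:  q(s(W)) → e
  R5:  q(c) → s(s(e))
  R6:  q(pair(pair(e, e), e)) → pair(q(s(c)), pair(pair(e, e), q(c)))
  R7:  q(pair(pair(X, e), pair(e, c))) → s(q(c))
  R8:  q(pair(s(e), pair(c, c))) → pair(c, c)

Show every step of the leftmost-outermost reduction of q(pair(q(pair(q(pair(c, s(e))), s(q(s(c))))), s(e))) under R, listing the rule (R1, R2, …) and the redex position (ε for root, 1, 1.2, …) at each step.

1. q(pair(q(pair(q(pair(c, s(e))), s(q(s(c))))), s(e)))  →  q(pair(q(pair(c, s(e))), s(q(s(c)))))   [R3 at ε]
2. q(pair(q(pair(c, s(e))), s(q(s(c)))))  →  q(pair(c, s(q(s(c)))))   [R3 at 1.1]
3. q(pair(c, s(q(s(c)))))  →  q(pair(c, s(e)))   [R4 at 1.2.1]
4. q(pair(c, s(e)))  →  c   [R3 at ε]

c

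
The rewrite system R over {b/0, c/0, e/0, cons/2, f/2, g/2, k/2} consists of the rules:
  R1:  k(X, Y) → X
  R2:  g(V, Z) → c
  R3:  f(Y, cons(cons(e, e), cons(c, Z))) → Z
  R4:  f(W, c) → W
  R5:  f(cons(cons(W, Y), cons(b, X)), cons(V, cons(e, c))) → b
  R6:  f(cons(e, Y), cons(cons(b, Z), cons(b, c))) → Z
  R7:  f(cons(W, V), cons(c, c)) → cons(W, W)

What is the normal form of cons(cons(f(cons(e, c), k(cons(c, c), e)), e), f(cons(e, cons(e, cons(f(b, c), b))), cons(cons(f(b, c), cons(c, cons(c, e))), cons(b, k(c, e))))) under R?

cons(cons(cons(e, e), e), cons(c, cons(c, e)))

1. cons(cons(f(cons(e, c), k(cons(c, c), e)), e), f(cons(e, cons(e, cons(f(b, c), b))), cons(cons(f(b, c), cons(c, cons(c, e))), cons(b, k(c, e)))))  →  cons(cons(f(cons(e, c), cons(c, c)), e), f(cons(e, cons(e, cons(f(b, c), b))), cons(cons(f(b, c), cons(c, cons(c, e))), cons(b, k(c, e)))))   [R1 at 1.1.2]
2. cons(cons(f(cons(e, c), cons(c, c)), e), f(cons(e, cons(e, cons(f(b, c), b))), cons(cons(f(b, c), cons(c, cons(c, e))), cons(b, k(c, e)))))  →  cons(cons(cons(e, e), e), f(cons(e, cons(e, cons(f(b, c), b))), cons(cons(f(b, c), cons(c, cons(c, e))), cons(b, k(c, e)))))   [R7 at 1.1]
3. cons(cons(cons(e, e), e), f(cons(e, cons(e, cons(f(b, c), b))), cons(cons(f(b, c), cons(c, cons(c, e))), cons(b, k(c, e)))))  →  cons(cons(cons(e, e), e), f(cons(e, cons(e, cons(b, b))), cons(cons(f(b, c), cons(c, cons(c, e))), cons(b, k(c, e)))))   [R4 at 2.1.2.2.1]
4. cons(cons(cons(e, e), e), f(cons(e, cons(e, cons(b, b))), cons(cons(f(b, c), cons(c, cons(c, e))), cons(b, k(c, e)))))  →  cons(cons(cons(e, e), e), f(cons(e, cons(e, cons(b, b))), cons(cons(b, cons(c, cons(c, e))), cons(b, k(c, e)))))   [R4 at 2.2.1.1]
5. cons(cons(cons(e, e), e), f(cons(e, cons(e, cons(b, b))), cons(cons(b, cons(c, cons(c, e))), cons(b, k(c, e)))))  →  cons(cons(cons(e, e), e), f(cons(e, cons(e, cons(b, b))), cons(cons(b, cons(c, cons(c, e))), cons(b, c))))   [R1 at 2.2.2.2]
6. cons(cons(cons(e, e), e), f(cons(e, cons(e, cons(b, b))), cons(cons(b, cons(c, cons(c, e))), cons(b, c))))  →  cons(cons(cons(e, e), e), cons(c, cons(c, e)))   [R6 at 2]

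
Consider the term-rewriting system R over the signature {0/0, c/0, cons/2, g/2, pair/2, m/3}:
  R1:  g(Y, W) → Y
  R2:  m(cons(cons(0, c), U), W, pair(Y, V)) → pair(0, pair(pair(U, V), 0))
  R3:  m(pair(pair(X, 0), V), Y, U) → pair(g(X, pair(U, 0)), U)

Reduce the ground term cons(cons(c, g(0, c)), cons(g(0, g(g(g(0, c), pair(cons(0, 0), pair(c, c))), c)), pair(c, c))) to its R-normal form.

cons(cons(c, 0), cons(0, pair(c, c)))

1. cons(cons(c, g(0, c)), cons(g(0, g(g(g(0, c), pair(cons(0, 0), pair(c, c))), c)), pair(c, c)))  →  cons(cons(c, 0), cons(g(0, g(g(g(0, c), pair(cons(0, 0), pair(c, c))), c)), pair(c, c)))   [R1 at 1.2]
2. cons(cons(c, 0), cons(g(0, g(g(g(0, c), pair(cons(0, 0), pair(c, c))), c)), pair(c, c)))  →  cons(cons(c, 0), cons(0, pair(c, c)))   [R1 at 2.1]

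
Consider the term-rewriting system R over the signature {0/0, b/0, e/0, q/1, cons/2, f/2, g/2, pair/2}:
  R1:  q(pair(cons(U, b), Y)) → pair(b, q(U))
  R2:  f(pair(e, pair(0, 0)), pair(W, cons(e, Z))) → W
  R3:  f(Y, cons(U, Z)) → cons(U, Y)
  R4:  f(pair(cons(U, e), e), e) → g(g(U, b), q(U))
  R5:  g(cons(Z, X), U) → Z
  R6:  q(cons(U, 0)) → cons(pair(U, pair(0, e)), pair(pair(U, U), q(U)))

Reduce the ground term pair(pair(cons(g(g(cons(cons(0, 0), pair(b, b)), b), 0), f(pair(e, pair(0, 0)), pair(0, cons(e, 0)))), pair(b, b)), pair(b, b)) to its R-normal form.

pair(pair(cons(0, 0), pair(b, b)), pair(b, b))

1. pair(pair(cons(g(g(cons(cons(0, 0), pair(b, b)), b), 0), f(pair(e, pair(0, 0)), pair(0, cons(e, 0)))), pair(b, b)), pair(b, b))  →  pair(pair(cons(g(cons(0, 0), 0), f(pair(e, pair(0, 0)), pair(0, cons(e, 0)))), pair(b, b)), pair(b, b))   [R5 at 1.1.1.1]
2. pair(pair(cons(g(cons(0, 0), 0), f(pair(e, pair(0, 0)), pair(0, cons(e, 0)))), pair(b, b)), pair(b, b))  →  pair(pair(cons(0, f(pair(e, pair(0, 0)), pair(0, cons(e, 0)))), pair(b, b)), pair(b, b))   [R5 at 1.1.1]
3. pair(pair(cons(0, f(pair(e, pair(0, 0)), pair(0, cons(e, 0)))), pair(b, b)), pair(b, b))  →  pair(pair(cons(0, 0), pair(b, b)), pair(b, b))   [R2 at 1.1.2]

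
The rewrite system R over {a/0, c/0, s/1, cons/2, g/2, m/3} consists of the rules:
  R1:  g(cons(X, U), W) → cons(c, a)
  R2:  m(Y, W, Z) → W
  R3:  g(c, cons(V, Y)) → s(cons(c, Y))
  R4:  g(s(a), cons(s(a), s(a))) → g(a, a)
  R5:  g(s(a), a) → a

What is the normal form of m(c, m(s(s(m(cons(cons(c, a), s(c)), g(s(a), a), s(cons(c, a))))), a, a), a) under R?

a

1. m(c, m(s(s(m(cons(cons(c, a), s(c)), g(s(a), a), s(cons(c, a))))), a, a), a)  →  m(s(s(m(cons(cons(c, a), s(c)), g(s(a), a), s(cons(c, a))))), a, a)   [R2 at ε]
2. m(s(s(m(cons(cons(c, a), s(c)), g(s(a), a), s(cons(c, a))))), a, a)  →  a   [R2 at ε]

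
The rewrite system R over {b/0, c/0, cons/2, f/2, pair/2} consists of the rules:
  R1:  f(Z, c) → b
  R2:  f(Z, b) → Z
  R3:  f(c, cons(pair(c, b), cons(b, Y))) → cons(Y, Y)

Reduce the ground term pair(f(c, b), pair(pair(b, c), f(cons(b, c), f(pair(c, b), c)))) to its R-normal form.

pair(c, pair(pair(b, c), cons(b, c)))

1. pair(f(c, b), pair(pair(b, c), f(cons(b, c), f(pair(c, b), c))))  →  pair(c, pair(pair(b, c), f(cons(b, c), f(pair(c, b), c))))   [R2 at 1]
2. pair(c, pair(pair(b, c), f(cons(b, c), f(pair(c, b), c))))  →  pair(c, pair(pair(b, c), f(cons(b, c), b)))   [R1 at 2.2.2]
3. pair(c, pair(pair(b, c), f(cons(b, c), b)))  →  pair(c, pair(pair(b, c), cons(b, c)))   [R2 at 2.2]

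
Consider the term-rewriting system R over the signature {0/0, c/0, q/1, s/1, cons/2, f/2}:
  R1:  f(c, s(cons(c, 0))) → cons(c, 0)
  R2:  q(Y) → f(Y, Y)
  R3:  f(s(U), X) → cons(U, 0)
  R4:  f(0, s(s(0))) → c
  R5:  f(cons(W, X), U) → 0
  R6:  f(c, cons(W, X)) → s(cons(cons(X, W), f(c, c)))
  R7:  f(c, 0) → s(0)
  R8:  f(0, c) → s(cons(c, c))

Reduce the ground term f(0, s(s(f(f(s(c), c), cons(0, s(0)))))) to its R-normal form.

1. f(0, s(s(f(f(s(c), c), cons(0, s(0))))))  →  f(0, s(s(f(cons(c, 0), cons(0, s(0))))))   [R3 at 2.1.1.1]
2. f(0, s(s(f(cons(c, 0), cons(0, s(0))))))  →  f(0, s(s(0)))   [R5 at 2.1.1]
3. f(0, s(s(0)))  →  c   [R4 at ε]

c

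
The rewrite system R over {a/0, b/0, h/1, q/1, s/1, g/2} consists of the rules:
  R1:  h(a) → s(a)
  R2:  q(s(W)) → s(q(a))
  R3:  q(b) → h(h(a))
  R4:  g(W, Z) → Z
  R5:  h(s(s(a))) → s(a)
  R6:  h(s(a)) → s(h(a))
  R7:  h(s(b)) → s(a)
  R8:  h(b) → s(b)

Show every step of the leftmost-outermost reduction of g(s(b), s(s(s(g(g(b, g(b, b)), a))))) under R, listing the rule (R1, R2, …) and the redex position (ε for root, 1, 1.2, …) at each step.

s(s(s(a)))

1. g(s(b), s(s(s(g(g(b, g(b, b)), a)))))  →  s(s(s(g(g(b, g(b, b)), a))))   [R4 at ε]
2. s(s(s(g(g(b, g(b, b)), a))))  →  s(s(s(a)))   [R4 at 1.1.1]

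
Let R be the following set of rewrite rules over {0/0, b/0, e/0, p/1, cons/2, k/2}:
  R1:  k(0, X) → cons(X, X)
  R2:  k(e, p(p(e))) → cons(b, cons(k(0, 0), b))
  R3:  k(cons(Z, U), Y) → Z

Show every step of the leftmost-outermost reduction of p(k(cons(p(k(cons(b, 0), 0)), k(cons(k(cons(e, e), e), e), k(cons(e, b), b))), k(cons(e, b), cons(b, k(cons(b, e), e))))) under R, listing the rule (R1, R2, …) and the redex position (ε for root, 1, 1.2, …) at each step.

p(p(b))

1. p(k(cons(p(k(cons(b, 0), 0)), k(cons(k(cons(e, e), e), e), k(cons(e, b), b))), k(cons(e, b), cons(b, k(cons(b, e), e)))))  →  p(p(k(cons(b, 0), 0)))   [R3 at 1]
2. p(p(k(cons(b, 0), 0)))  →  p(p(b))   [R3 at 1.1]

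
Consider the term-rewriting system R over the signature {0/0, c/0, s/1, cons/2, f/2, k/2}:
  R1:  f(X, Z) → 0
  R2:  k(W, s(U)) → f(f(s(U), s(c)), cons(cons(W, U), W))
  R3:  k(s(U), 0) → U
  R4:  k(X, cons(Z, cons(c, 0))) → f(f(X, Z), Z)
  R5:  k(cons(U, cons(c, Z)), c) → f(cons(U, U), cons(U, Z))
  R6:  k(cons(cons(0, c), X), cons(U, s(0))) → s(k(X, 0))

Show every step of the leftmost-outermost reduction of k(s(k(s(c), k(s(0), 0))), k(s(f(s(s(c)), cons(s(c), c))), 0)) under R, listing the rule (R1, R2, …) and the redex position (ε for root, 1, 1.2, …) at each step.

c

1. k(s(k(s(c), k(s(0), 0))), k(s(f(s(s(c)), cons(s(c), c))), 0))  →  k(s(k(s(c), 0)), k(s(f(s(s(c)), cons(s(c), c))), 0))   [R3 at 1.1.2]
2. k(s(k(s(c), 0)), k(s(f(s(s(c)), cons(s(c), c))), 0))  →  k(s(c), k(s(f(s(s(c)), cons(s(c), c))), 0))   [R3 at 1.1]
3. k(s(c), k(s(f(s(s(c)), cons(s(c), c))), 0))  →  k(s(c), f(s(s(c)), cons(s(c), c)))   [R3 at 2]
4. k(s(c), f(s(s(c)), cons(s(c), c)))  →  k(s(c), 0)   [R1 at 2]
5. k(s(c), 0)  →  c   [R3 at ε]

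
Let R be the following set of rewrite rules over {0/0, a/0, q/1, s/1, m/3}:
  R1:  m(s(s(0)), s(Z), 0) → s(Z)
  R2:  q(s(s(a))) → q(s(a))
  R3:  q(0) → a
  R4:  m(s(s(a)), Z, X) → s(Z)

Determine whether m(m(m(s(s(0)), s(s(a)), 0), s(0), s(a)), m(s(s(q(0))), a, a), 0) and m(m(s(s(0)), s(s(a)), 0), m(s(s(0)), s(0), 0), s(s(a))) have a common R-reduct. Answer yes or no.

no — NF(t₁) = s(a), NF(t₂) = s(s(0))

Reduce t₁ = m(m(m(s(s(0)), s(s(a)), 0), s(0), s(a)), m(s(s(q(0))), a, a), 0):
1. m(m(m(s(s(0)), s(s(a)), 0), s(0), s(a)), m(s(s(q(0))), a, a), 0)  →  m(m(s(s(a)), s(0), s(a)), m(s(s(q(0))), a, a), 0)   [R1 at 1.1]
2. m(m(s(s(a)), s(0), s(a)), m(s(s(q(0))), a, a), 0)  →  m(s(s(0)), m(s(s(q(0))), a, a), 0)   [R4 at 1]
3. m(s(s(0)), m(s(s(q(0))), a, a), 0)  →  m(s(s(0)), m(s(s(a)), a, a), 0)   [R3 at 2.1.1.1]
4. m(s(s(0)), m(s(s(a)), a, a), 0)  →  m(s(s(0)), s(a), 0)   [R4 at 2]
5. m(s(s(0)), s(a), 0)  →  s(a)   [R1 at ε]

Reduce t₂ = m(m(s(s(0)), s(s(a)), 0), m(s(s(0)), s(0), 0), s(s(a))):
1. m(m(s(s(0)), s(s(a)), 0), m(s(s(0)), s(0), 0), s(s(a)))  →  m(s(s(a)), m(s(s(0)), s(0), 0), s(s(a)))   [R1 at 1]
2. m(s(s(a)), m(s(s(0)), s(0), 0), s(s(a)))  →  s(m(s(s(0)), s(0), 0))   [R4 at ε]
3. s(m(s(s(0)), s(0), 0))  →  s(s(0))   [R1 at 1]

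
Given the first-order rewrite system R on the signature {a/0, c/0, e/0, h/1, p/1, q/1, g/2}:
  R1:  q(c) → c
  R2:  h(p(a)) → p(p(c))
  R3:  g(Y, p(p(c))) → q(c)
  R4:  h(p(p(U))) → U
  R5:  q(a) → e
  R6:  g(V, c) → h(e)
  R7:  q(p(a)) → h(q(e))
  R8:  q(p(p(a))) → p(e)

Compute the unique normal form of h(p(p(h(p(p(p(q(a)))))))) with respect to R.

1. h(p(p(h(p(p(p(q(a))))))))  →  h(p(p(p(q(a)))))   [R4 at ε]
2. h(p(p(p(q(a)))))  →  p(q(a))   [R4 at ε]
3. p(q(a))  →  p(e)   [R5 at 1]

p(e)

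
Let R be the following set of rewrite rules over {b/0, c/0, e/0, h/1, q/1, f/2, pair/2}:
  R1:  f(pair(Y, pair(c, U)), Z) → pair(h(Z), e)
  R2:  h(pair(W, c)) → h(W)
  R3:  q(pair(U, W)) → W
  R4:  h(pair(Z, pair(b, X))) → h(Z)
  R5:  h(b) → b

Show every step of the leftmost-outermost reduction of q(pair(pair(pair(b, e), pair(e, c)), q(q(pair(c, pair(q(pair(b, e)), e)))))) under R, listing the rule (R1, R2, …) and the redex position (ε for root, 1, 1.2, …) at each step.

1. q(pair(pair(pair(b, e), pair(e, c)), q(q(pair(c, pair(q(pair(b, e)), e))))))  →  q(q(pair(c, pair(q(pair(b, e)), e))))   [R3 at ε]
2. q(q(pair(c, pair(q(pair(b, e)), e))))  →  q(pair(q(pair(b, e)), e))   [R3 at 1]
3. q(pair(q(pair(b, e)), e))  →  e   [R3 at ε]

e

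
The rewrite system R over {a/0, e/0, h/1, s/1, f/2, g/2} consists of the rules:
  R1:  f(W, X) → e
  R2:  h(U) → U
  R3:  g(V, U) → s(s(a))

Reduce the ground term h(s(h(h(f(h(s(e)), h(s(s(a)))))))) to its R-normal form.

1. h(s(h(h(f(h(s(e)), h(s(s(a))))))))  →  s(h(h(f(h(s(e)), h(s(s(a)))))))   [R2 at ε]
2. s(h(h(f(h(s(e)), h(s(s(a)))))))  →  s(h(f(h(s(e)), h(s(s(a))))))   [R2 at 1]
3. s(h(f(h(s(e)), h(s(s(a))))))  →  s(f(h(s(e)), h(s(s(a)))))   [R2 at 1]
4. s(f(h(s(e)), h(s(s(a)))))  →  s(e)   [R1 at 1]

s(e)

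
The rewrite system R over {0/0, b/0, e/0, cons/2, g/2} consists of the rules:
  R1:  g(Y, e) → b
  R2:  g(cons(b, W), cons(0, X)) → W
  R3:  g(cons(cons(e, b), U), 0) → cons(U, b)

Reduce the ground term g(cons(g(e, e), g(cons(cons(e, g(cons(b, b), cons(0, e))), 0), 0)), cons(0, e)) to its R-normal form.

1. g(cons(g(e, e), g(cons(cons(e, g(cons(b, b), cons(0, e))), 0), 0)), cons(0, e))  →  g(cons(b, g(cons(cons(e, g(cons(b, b), cons(0, e))), 0), 0)), cons(0, e))   [R1 at 1.1]
2. g(cons(b, g(cons(cons(e, g(cons(b, b), cons(0, e))), 0), 0)), cons(0, e))  →  g(cons(cons(e, g(cons(b, b), cons(0, e))), 0), 0)   [R2 at ε]
3. g(cons(cons(e, g(cons(b, b), cons(0, e))), 0), 0)  →  g(cons(cons(e, b), 0), 0)   [R2 at 1.1.2]
4. g(cons(cons(e, b), 0), 0)  →  cons(0, b)   [R3 at ε]

cons(0, b)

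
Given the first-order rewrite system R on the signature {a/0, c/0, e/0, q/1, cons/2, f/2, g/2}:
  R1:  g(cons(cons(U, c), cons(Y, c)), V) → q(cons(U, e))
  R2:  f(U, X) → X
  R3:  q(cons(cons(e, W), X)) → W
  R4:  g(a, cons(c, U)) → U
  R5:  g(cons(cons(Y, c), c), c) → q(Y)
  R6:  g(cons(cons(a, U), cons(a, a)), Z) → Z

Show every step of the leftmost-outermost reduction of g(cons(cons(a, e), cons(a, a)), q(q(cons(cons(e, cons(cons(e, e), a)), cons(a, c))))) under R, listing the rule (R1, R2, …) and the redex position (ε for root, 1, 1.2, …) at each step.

1. g(cons(cons(a, e), cons(a, a)), q(q(cons(cons(e, cons(cons(e, e), a)), cons(a, c)))))  →  q(q(cons(cons(e, cons(cons(e, e), a)), cons(a, c))))   [R6 at ε]
2. q(q(cons(cons(e, cons(cons(e, e), a)), cons(a, c))))  →  q(cons(cons(e, e), a))   [R3 at 1]
3. q(cons(cons(e, e), a))  →  e   [R3 at ε]

e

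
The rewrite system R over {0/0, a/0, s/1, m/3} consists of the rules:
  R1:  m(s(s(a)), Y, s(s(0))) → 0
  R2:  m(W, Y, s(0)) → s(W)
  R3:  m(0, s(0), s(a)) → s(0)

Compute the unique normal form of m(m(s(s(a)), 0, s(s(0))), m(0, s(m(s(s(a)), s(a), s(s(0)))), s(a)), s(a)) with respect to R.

1. m(m(s(s(a)), 0, s(s(0))), m(0, s(m(s(s(a)), s(a), s(s(0)))), s(a)), s(a))  →  m(0, m(0, s(m(s(s(a)), s(a), s(s(0)))), s(a)), s(a))   [R1 at 1]
2. m(0, m(0, s(m(s(s(a)), s(a), s(s(0)))), s(a)), s(a))  →  m(0, m(0, s(0), s(a)), s(a))   [R1 at 2.2.1]
3. m(0, m(0, s(0), s(a)), s(a))  →  m(0, s(0), s(a))   [R3 at 2]
4. m(0, s(0), s(a))  →  s(0)   [R3 at ε]

s(0)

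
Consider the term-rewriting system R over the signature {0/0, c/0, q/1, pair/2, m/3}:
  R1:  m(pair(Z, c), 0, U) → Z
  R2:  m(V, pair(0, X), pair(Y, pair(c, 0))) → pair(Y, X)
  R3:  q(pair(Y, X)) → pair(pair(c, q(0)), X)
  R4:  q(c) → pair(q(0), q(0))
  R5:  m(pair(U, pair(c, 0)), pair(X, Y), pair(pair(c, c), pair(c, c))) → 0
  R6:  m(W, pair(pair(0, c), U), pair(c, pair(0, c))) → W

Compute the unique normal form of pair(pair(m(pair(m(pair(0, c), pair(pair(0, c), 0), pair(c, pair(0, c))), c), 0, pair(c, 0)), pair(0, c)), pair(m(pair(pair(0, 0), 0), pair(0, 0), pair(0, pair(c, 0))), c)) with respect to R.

1. pair(pair(m(pair(m(pair(0, c), pair(pair(0, c), 0), pair(c, pair(0, c))), c), 0, pair(c, 0)), pair(0, c)), pair(m(pair(pair(0, 0), 0), pair(0, 0), pair(0, pair(c, 0))), c))  →  pair(pair(m(pair(0, c), pair(pair(0, c), 0), pair(c, pair(0, c))), pair(0, c)), pair(m(pair(pair(0, 0), 0), pair(0, 0), pair(0, pair(c, 0))), c))   [R1 at 1.1]
2. pair(pair(m(pair(0, c), pair(pair(0, c), 0), pair(c, pair(0, c))), pair(0, c)), pair(m(pair(pair(0, 0), 0), pair(0, 0), pair(0, pair(c, 0))), c))  →  pair(pair(pair(0, c), pair(0, c)), pair(m(pair(pair(0, 0), 0), pair(0, 0), pair(0, pair(c, 0))), c))   [R6 at 1.1]
3. pair(pair(pair(0, c), pair(0, c)), pair(m(pair(pair(0, 0), 0), pair(0, 0), pair(0, pair(c, 0))), c))  →  pair(pair(pair(0, c), pair(0, c)), pair(pair(0, 0), c))   [R2 at 2.1]

pair(pair(pair(0, c), pair(0, c)), pair(pair(0, 0), c))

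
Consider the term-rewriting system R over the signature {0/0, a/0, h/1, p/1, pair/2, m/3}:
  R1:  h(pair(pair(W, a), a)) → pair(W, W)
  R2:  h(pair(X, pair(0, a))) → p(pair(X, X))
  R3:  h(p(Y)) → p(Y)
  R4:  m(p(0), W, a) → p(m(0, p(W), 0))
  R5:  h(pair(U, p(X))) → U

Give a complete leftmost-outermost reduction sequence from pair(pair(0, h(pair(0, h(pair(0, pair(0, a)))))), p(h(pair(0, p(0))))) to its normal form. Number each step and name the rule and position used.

pair(pair(0, 0), p(0))

1. pair(pair(0, h(pair(0, h(pair(0, pair(0, a)))))), p(h(pair(0, p(0)))))  →  pair(pair(0, h(pair(0, p(pair(0, 0))))), p(h(pair(0, p(0)))))   [R2 at 1.2.1.2]
2. pair(pair(0, h(pair(0, p(pair(0, 0))))), p(h(pair(0, p(0)))))  →  pair(pair(0, 0), p(h(pair(0, p(0)))))   [R5 at 1.2]
3. pair(pair(0, 0), p(h(pair(0, p(0)))))  →  pair(pair(0, 0), p(0))   [R5 at 2.1]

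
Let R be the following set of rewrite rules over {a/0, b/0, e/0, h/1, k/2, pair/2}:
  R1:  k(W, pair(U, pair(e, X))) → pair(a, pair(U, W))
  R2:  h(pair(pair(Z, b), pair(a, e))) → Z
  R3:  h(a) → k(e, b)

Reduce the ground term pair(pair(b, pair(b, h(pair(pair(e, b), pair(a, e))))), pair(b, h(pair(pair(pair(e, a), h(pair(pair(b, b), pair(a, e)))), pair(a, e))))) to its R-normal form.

1. pair(pair(b, pair(b, h(pair(pair(e, b), pair(a, e))))), pair(b, h(pair(pair(pair(e, a), h(pair(pair(b, b), pair(a, e)))), pair(a, e)))))  →  pair(pair(b, pair(b, e)), pair(b, h(pair(pair(pair(e, a), h(pair(pair(b, b), pair(a, e)))), pair(a, e)))))   [R2 at 1.2.2]
2. pair(pair(b, pair(b, e)), pair(b, h(pair(pair(pair(e, a), h(pair(pair(b, b), pair(a, e)))), pair(a, e)))))  →  pair(pair(b, pair(b, e)), pair(b, h(pair(pair(pair(e, a), b), pair(a, e)))))   [R2 at 2.2.1.1.2]
3. pair(pair(b, pair(b, e)), pair(b, h(pair(pair(pair(e, a), b), pair(a, e)))))  →  pair(pair(b, pair(b, e)), pair(b, pair(e, a)))   [R2 at 2.2]

pair(pair(b, pair(b, e)), pair(b, pair(e, a)))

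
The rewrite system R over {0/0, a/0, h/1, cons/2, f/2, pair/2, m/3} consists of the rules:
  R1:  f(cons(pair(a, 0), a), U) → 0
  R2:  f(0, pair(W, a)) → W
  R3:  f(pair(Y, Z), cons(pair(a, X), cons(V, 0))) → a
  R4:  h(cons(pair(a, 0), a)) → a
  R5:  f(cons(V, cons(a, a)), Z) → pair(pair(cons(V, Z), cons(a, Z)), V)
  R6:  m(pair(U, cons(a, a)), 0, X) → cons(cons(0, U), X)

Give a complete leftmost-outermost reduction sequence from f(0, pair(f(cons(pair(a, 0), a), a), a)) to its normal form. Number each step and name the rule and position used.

0

1. f(0, pair(f(cons(pair(a, 0), a), a), a))  →  f(cons(pair(a, 0), a), a)   [R2 at ε]
2. f(cons(pair(a, 0), a), a)  →  0   [R1 at ε]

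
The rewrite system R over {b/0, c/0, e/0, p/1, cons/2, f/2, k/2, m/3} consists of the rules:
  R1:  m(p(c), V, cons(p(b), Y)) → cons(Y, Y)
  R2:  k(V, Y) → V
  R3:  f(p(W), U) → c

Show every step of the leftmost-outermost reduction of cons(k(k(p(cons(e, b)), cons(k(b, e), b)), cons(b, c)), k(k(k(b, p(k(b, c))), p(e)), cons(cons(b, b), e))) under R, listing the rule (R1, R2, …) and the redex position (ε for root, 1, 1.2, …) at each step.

1. cons(k(k(p(cons(e, b)), cons(k(b, e), b)), cons(b, c)), k(k(k(b, p(k(b, c))), p(e)), cons(cons(b, b), e)))  →  cons(k(p(cons(e, b)), cons(k(b, e), b)), k(k(k(b, p(k(b, c))), p(e)), cons(cons(b, b), e)))   [R2 at 1]
2. cons(k(p(cons(e, b)), cons(k(b, e), b)), k(k(k(b, p(k(b, c))), p(e)), cons(cons(b, b), e)))  →  cons(p(cons(e, b)), k(k(k(b, p(k(b, c))), p(e)), cons(cons(b, b), e)))   [R2 at 1]
3. cons(p(cons(e, b)), k(k(k(b, p(k(b, c))), p(e)), cons(cons(b, b), e)))  →  cons(p(cons(e, b)), k(k(b, p(k(b, c))), p(e)))   [R2 at 2]
4. cons(p(cons(e, b)), k(k(b, p(k(b, c))), p(e)))  →  cons(p(cons(e, b)), k(b, p(k(b, c))))   [R2 at 2]
5. cons(p(cons(e, b)), k(b, p(k(b, c))))  →  cons(p(cons(e, b)), b)   [R2 at 2]

cons(p(cons(e, b)), b)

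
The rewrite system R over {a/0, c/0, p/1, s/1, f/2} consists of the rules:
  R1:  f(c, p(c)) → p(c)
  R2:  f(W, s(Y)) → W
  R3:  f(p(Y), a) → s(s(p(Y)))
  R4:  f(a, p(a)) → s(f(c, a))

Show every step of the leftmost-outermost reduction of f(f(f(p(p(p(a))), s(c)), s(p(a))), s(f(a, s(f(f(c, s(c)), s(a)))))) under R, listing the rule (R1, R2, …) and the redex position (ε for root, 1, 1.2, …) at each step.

p(p(p(a)))

1. f(f(f(p(p(p(a))), s(c)), s(p(a))), s(f(a, s(f(f(c, s(c)), s(a))))))  →  f(f(p(p(p(a))), s(c)), s(p(a)))   [R2 at ε]
2. f(f(p(p(p(a))), s(c)), s(p(a)))  →  f(p(p(p(a))), s(c))   [R2 at ε]
3. f(p(p(p(a))), s(c))  →  p(p(p(a)))   [R2 at ε]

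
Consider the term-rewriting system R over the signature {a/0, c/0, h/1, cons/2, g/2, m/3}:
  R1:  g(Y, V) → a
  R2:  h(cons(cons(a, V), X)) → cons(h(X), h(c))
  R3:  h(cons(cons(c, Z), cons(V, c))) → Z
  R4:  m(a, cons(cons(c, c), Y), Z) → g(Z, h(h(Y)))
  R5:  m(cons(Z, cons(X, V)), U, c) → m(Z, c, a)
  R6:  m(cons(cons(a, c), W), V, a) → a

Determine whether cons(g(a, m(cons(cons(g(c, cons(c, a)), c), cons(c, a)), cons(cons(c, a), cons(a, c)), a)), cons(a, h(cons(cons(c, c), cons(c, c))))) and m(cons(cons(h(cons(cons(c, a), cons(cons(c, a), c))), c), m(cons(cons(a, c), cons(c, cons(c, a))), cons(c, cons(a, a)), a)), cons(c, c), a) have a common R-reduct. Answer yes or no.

no — NF(t₁) = cons(a, cons(a, c)), NF(t₂) = a

Reduce t₁ = cons(g(a, m(cons(cons(g(c, cons(c, a)), c), cons(c, a)), cons(cons(c, a), cons(a, c)), a)), cons(a, h(cons(cons(c, c), cons(c, c))))):
1. cons(g(a, m(cons(cons(g(c, cons(c, a)), c), cons(c, a)), cons(cons(c, a), cons(a, c)), a)), cons(a, h(cons(cons(c, c), cons(c, c)))))  →  cons(a, cons(a, h(cons(cons(c, c), cons(c, c)))))   [R1 at 1]
2. cons(a, cons(a, h(cons(cons(c, c), cons(c, c)))))  →  cons(a, cons(a, c))   [R3 at 2.2]

Reduce t₂ = m(cons(cons(h(cons(cons(c, a), cons(cons(c, a), c))), c), m(cons(cons(a, c), cons(c, cons(c, a))), cons(c, cons(a, a)), a)), cons(c, c), a):
1. m(cons(cons(h(cons(cons(c, a), cons(cons(c, a), c))), c), m(cons(cons(a, c), cons(c, cons(c, a))), cons(c, cons(a, a)), a)), cons(c, c), a)  →  m(cons(cons(a, c), m(cons(cons(a, c), cons(c, cons(c, a))), cons(c, cons(a, a)), a)), cons(c, c), a)   [R3 at 1.1.1]
2. m(cons(cons(a, c), m(cons(cons(a, c), cons(c, cons(c, a))), cons(c, cons(a, a)), a)), cons(c, c), a)  →  a   [R6 at ε]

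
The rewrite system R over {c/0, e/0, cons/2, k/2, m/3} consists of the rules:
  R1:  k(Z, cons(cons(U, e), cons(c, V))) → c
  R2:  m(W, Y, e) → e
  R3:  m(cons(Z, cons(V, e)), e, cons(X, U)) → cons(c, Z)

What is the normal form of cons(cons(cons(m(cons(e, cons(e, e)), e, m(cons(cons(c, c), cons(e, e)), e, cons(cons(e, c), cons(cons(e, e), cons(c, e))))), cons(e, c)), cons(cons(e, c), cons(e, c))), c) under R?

1. cons(cons(cons(m(cons(e, cons(e, e)), e, m(cons(cons(c, c), cons(e, e)), e, cons(cons(e, c), cons(cons(e, e), cons(c, e))))), cons(e, c)), cons(cons(e, c), cons(e, c))), c)  →  cons(cons(cons(m(cons(e, cons(e, e)), e, cons(c, cons(c, c))), cons(e, c)), cons(cons(e, c), cons(e, c))), c)   [R3 at 1.1.1.3]
2. cons(cons(cons(m(cons(e, cons(e, e)), e, cons(c, cons(c, c))), cons(e, c)), cons(cons(e, c), cons(e, c))), c)  →  cons(cons(cons(cons(c, e), cons(e, c)), cons(cons(e, c), cons(e, c))), c)   [R3 at 1.1.1]

cons(cons(cons(cons(c, e), cons(e, c)), cons(cons(e, c), cons(e, c))), c)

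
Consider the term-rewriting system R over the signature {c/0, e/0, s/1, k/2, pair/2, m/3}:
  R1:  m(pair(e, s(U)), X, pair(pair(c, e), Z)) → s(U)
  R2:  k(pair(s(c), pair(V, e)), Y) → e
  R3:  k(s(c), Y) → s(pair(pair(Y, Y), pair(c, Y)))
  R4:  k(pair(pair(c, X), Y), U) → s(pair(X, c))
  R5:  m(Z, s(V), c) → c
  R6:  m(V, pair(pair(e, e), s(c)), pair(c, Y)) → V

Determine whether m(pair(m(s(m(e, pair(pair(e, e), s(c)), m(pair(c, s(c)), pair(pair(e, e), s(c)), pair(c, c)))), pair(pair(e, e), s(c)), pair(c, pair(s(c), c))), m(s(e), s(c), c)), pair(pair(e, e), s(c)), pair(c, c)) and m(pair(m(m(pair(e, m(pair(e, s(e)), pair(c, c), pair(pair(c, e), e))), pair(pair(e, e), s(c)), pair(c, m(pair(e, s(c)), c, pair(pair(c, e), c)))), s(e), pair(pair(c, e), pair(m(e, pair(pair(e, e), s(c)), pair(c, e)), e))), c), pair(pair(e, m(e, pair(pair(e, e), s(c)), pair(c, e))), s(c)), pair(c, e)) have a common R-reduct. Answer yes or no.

Reduce t₁ = m(pair(m(s(m(e, pair(pair(e, e), s(c)), m(pair(c, s(c)), pair(pair(e, e), s(c)), pair(c, c)))), pair(pair(e, e), s(c)), pair(c, pair(s(c), c))), m(s(e), s(c), c)), pair(pair(e, e), s(c)), pair(c, c)):
1. m(pair(m(s(m(e, pair(pair(e, e), s(c)), m(pair(c, s(c)), pair(pair(e, e), s(c)), pair(c, c)))), pair(pair(e, e), s(c)), pair(c, pair(s(c), c))), m(s(e), s(c), c)), pair(pair(e, e), s(c)), pair(c, c))  →  pair(m(s(m(e, pair(pair(e, e), s(c)), m(pair(c, s(c)), pair(pair(e, e), s(c)), pair(c, c)))), pair(pair(e, e), s(c)), pair(c, pair(s(c), c))), m(s(e), s(c), c))   [R6 at ε]
2. pair(m(s(m(e, pair(pair(e, e), s(c)), m(pair(c, s(c)), pair(pair(e, e), s(c)), pair(c, c)))), pair(pair(e, e), s(c)), pair(c, pair(s(c), c))), m(s(e), s(c), c))  →  pair(s(m(e, pair(pair(e, e), s(c)), m(pair(c, s(c)), pair(pair(e, e), s(c)), pair(c, c)))), m(s(e), s(c), c))   [R6 at 1]
3. pair(s(m(e, pair(pair(e, e), s(c)), m(pair(c, s(c)), pair(pair(e, e), s(c)), pair(c, c)))), m(s(e), s(c), c))  →  pair(s(m(e, pair(pair(e, e), s(c)), pair(c, s(c)))), m(s(e), s(c), c))   [R6 at 1.1.3]
4. pair(s(m(e, pair(pair(e, e), s(c)), pair(c, s(c)))), m(s(e), s(c), c))  →  pair(s(e), m(s(e), s(c), c))   [R6 at 1.1]
5. pair(s(e), m(s(e), s(c), c))  →  pair(s(e), c)   [R5 at 2]

Reduce t₂ = m(pair(m(m(pair(e, m(pair(e, s(e)), pair(c, c), pair(pair(c, e), e))), pair(pair(e, e), s(c)), pair(c, m(pair(e, s(c)), c, pair(pair(c, e), c)))), s(e), pair(pair(c, e), pair(m(e, pair(pair(e, e), s(c)), pair(c, e)), e))), c), pair(pair(e, m(e, pair(pair(e, e), s(c)), pair(c, e))), s(c)), pair(c, e)):
1. m(pair(m(m(pair(e, m(pair(e, s(e)), pair(c, c), pair(pair(c, e), e))), pair(pair(e, e), s(c)), pair(c, m(pair(e, s(c)), c, pair(pair(c, e), c)))), s(e), pair(pair(c, e), pair(m(e, pair(pair(e, e), s(c)), pair(c, e)), e))), c), pair(pair(e, m(e, pair(pair(e, e), s(c)), pair(c, e))), s(c)), pair(c, e))  →  m(pair(m(pair(e, m(pair(e, s(e)), pair(c, c), pair(pair(c, e), e))), s(e), pair(pair(c, e), pair(m(e, pair(pair(e, e), s(c)), pair(c, e)), e))), c), pair(pair(e, m(e, pair(pair(e, e), s(c)), pair(c, e))), s(c)), pair(c, e))   [R6 at 1.1.1]
2. m(pair(m(pair(e, m(pair(e, s(e)), pair(c, c), pair(pair(c, e), e))), s(e), pair(pair(c, e), pair(m(e, pair(pair(e, e), s(c)), pair(c, e)), e))), c), pair(pair(e, m(e, pair(pair(e, e), s(c)), pair(c, e))), s(c)), pair(c, e))  →  m(pair(m(pair(e, s(e)), s(e), pair(pair(c, e), pair(m(e, pair(pair(e, e), s(c)), pair(c, e)), e))), c), pair(pair(e, m(e, pair(pair(e, e), s(c)), pair(c, e))), s(c)), pair(c, e))   [R1 at 1.1.1.2]
3. m(pair(m(pair(e, s(e)), s(e), pair(pair(c, e), pair(m(e, pair(pair(e, e), s(c)), pair(c, e)), e))), c), pair(pair(e, m(e, pair(pair(e, e), s(c)), pair(c, e))), s(c)), pair(c, e))  →  m(pair(s(e), c), pair(pair(e, m(e, pair(pair(e, e), s(c)), pair(c, e))), s(c)), pair(c, e))   [R1 at 1.1]
4. m(pair(s(e), c), pair(pair(e, m(e, pair(pair(e, e), s(c)), pair(c, e))), s(c)), pair(c, e))  →  m(pair(s(e), c), pair(pair(e, e), s(c)), pair(c, e))   [R6 at 2.1.2]
5. m(pair(s(e), c), pair(pair(e, e), s(c)), pair(c, e))  →  pair(s(e), c)   [R6 at ε]

yes — NF(t₁) = pair(s(e), c), NF(t₂) = pair(s(e), c)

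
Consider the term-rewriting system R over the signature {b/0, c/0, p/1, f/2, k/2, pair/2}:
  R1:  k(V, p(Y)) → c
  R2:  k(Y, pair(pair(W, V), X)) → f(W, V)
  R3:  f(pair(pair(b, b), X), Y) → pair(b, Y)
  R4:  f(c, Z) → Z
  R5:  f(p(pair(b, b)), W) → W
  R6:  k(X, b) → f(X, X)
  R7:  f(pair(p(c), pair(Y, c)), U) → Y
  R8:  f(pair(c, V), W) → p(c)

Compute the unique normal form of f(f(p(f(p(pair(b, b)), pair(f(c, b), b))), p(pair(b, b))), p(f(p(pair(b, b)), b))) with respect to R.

p(b)

1. f(f(p(f(p(pair(b, b)), pair(f(c, b), b))), p(pair(b, b))), p(f(p(pair(b, b)), b)))  →  f(f(p(pair(f(c, b), b)), p(pair(b, b))), p(f(p(pair(b, b)), b)))   [R5 at 1.1.1]
2. f(f(p(pair(f(c, b), b)), p(pair(b, b))), p(f(p(pair(b, b)), b)))  →  f(f(p(pair(b, b)), p(pair(b, b))), p(f(p(pair(b, b)), b)))   [R4 at 1.1.1.1]
3. f(f(p(pair(b, b)), p(pair(b, b))), p(f(p(pair(b, b)), b)))  →  f(p(pair(b, b)), p(f(p(pair(b, b)), b)))   [R5 at 1]
4. f(p(pair(b, b)), p(f(p(pair(b, b)), b)))  →  p(f(p(pair(b, b)), b))   [R5 at ε]
5. p(f(p(pair(b, b)), b))  →  p(b)   [R5 at 1]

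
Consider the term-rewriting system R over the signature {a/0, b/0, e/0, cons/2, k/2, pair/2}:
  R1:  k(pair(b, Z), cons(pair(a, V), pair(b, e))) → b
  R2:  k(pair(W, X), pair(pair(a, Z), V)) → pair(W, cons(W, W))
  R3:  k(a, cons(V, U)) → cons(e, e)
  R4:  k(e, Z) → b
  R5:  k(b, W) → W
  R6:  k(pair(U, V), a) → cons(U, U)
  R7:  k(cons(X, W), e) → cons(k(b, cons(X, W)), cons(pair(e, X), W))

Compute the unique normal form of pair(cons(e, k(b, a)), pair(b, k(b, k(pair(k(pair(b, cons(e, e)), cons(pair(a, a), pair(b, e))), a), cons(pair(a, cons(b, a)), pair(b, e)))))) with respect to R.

1. pair(cons(e, k(b, a)), pair(b, k(b, k(pair(k(pair(b, cons(e, e)), cons(pair(a, a), pair(b, e))), a), cons(pair(a, cons(b, a)), pair(b, e))))))  →  pair(cons(e, a), pair(b, k(b, k(pair(k(pair(b, cons(e, e)), cons(pair(a, a), pair(b, e))), a), cons(pair(a, cons(b, a)), pair(b, e))))))   [R5 at 1.2]
2. pair(cons(e, a), pair(b, k(b, k(pair(k(pair(b, cons(e, e)), cons(pair(a, a), pair(b, e))), a), cons(pair(a, cons(b, a)), pair(b, e))))))  →  pair(cons(e, a), pair(b, k(pair(k(pair(b, cons(e, e)), cons(pair(a, a), pair(b, e))), a), cons(pair(a, cons(b, a)), pair(b, e)))))   [R5 at 2.2]
3. pair(cons(e, a), pair(b, k(pair(k(pair(b, cons(e, e)), cons(pair(a, a), pair(b, e))), a), cons(pair(a, cons(b, a)), pair(b, e)))))  →  pair(cons(e, a), pair(b, k(pair(b, a), cons(pair(a, cons(b, a)), pair(b, e)))))   [R1 at 2.2.1.1]
4. pair(cons(e, a), pair(b, k(pair(b, a), cons(pair(a, cons(b, a)), pair(b, e)))))  →  pair(cons(e, a), pair(b, b))   [R1 at 2.2]

pair(cons(e, a), pair(b, b))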